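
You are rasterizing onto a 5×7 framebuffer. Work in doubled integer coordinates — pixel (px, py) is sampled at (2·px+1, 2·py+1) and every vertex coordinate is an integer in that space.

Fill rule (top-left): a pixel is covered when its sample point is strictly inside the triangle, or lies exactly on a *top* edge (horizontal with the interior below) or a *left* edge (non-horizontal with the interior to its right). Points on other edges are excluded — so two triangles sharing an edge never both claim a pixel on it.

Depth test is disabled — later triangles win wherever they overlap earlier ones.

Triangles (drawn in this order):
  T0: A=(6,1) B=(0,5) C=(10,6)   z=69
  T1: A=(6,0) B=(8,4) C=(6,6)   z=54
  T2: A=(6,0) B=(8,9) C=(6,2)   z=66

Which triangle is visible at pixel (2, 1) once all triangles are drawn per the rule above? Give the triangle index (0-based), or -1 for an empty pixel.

T0:
  2·area = 46  (B↔C swapped to make it positive)
  edge (6, 1)→(10, 6): d=(4,5) right/bottom  bias=-1
  edge (10, 6)→(0, 5): d=(-10,-1) top-left  bias=+0
  edge (0, 5)→(6, 1): d=(6,-4) top-left  bias=+0
    (1,1)@(3, 3): e=[23,23,0] → █  [on edge]
    (2,1)@(5, 3): e=[13,25,8] → █
    (3,1)@(7, 3): e=[3,27,16] → █
    (4,1)@(9, 3): e=[-7,29,24] → ·
    (0,2)@(1, 5): e=[41,1,4] → █
    (4,2)@(9, 5): e=[1,9,36] → █
    (0,3)@(1, 7): e=[49,-19,16] → ·
    (1,3)@(3, 7): e=[39,-17,24] → ·
    (2,3)@(5, 7): e=[29,-15,32] → ·
    (3,3)@(7, 7): e=[19,-13,40] → ·
    (4,3)@(9, 7): e=[9,-11,48] → ·
  covered (8 px):
    · · · · ·
    · █ █ █ ·
    █ █ █ █ █
    · · · · ·
    · · · · ·
    · · · · ·
    · · · · ·
T1:
  2·area = 12
  edge (6, 0)→(8, 4): d=(2,4) right/bottom  bias=-1
  edge (8, 4)→(6, 6): d=(-2,2) right/bottom  bias=-1
  edge (6, 6)→(6, 0): d=(0,-6) top-left  bias=+0
    (3,1)@(7, 3): e=[2,4,6] → █
    (4,1)@(9, 3): e=[-6,0,18] → ·  [on edge]
    (3,2)@(7, 5): e=[6,0,6] → ·  [on edge]
    (2,3)@(5, 7): e=[18,0,-6] → ·  [on edge]
    (1,4)@(3, 9): e=[30,0,-18] → ·  [on edge]
    (0,5)@(1, 11): e=[42,0,-30] → ·  [on edge]
  covered (1 px):
    · · · · ·
    · · · █ ·
    · · · · ·
    · · · · ·
    · · · · ·
    · · · · ·
    · · · · ·
T2:
  2·area = 4
  edge (6, 0)→(8, 9): d=(2,9) right/bottom  bias=-1
  edge (8, 9)→(6, 2): d=(-2,-7) top-left  bias=+0
  edge (6, 2)→(6, 0): d=(0,-2) top-left  bias=+0
    (3,2)@(7, 5): e=[1,1,2] → █
    (4,2)@(9, 5): e=[-17,15,6] → ·
    (3,3)@(7, 7): e=[5,-3,2] → ·
  covered (1 px):
    · · · · ·
    · · · · ·
    · · · █ ·
    · · · · ·
    · · · · ·
    · · · · ·
    · · · · ·

Z-buffer (winner per pixel, '.' = empty):
  . . . . .
  . 0 0 1 .
  0 0 0 2 0
  . . . . .
  . . . . .
  . . . . .
  . . . . .

Answer: 0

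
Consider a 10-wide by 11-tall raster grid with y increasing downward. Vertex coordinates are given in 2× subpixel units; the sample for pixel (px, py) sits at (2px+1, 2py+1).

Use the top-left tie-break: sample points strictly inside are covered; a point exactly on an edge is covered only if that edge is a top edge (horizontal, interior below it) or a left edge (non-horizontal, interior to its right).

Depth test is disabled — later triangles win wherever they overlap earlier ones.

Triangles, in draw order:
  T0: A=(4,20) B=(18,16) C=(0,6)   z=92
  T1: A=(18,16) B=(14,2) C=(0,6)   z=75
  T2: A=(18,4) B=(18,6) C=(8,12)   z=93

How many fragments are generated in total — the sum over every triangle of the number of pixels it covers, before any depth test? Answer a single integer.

T0:
  2·area = 212  (B↔C swapped to make it positive)
  edge (4, 20)→(0, 6): d=(-4,-14) top-left  bias=+0
  edge (0, 6)→(18, 16): d=(18,10) right/bottom  bias=-1
  edge (18, 16)→(4, 20): d=(-14,4) right/bottom  bias=-1
    (0,3)@(1, 7): e=[10,8,194] → X
    (1,3)@(3, 7): e=[38,-12,186] → .
    (0,4)@(1, 9): e=[2,44,166] → X
    (1,4)@(3, 9): e=[30,24,158] → X
    (2,4)@(5, 9): e=[58,4,150] → X
    (3,4)@(7, 9): e=[86,-16,142] → .
    (0,5)@(1, 11): e=[-6,80,138] → .
    (1,5)@(3, 11): e=[22,60,130] → X
    (3,5)@(7, 11): e=[78,20,114] → X
    (4,5)@(9, 11): e=[106,0,106] → .  [on edge]
    (1,6)@(3, 13): e=[14,96,102] → X
    (4,6)@(9, 13): e=[98,36,78] → X
  covered (26 px):
    . . . . . . . . . .
    . . . . . . . . . .
    . . . . . . . . . .
    X . . . . . . . . .
    X X X . . . . . . .
    . X X X . . . . . .
    . X X X X X . . . .
    . X X X X X X X . .
    . . X X X X X . . .
    . . X X . . . . . .
    . . . . . . . . . .
T1:
  2·area = 212  (B↔C swapped to make it positive)
  edge (18, 16)→(0, 6): d=(-18,-10) top-left  bias=+0
  edge (0, 6)→(14, 2): d=(14,-4) top-left  bias=+0
  edge (14, 2)→(18, 16): d=(4,14) right/bottom  bias=-1
    (5,1)@(11, 3): e=[164,2,46] → X
    (6,1)@(13, 3): e=[184,10,18] → X
    (7,1)@(15, 3): e=[204,18,-10] → .
    (2,2)@(5, 5): e=[68,6,138] → X
    (3,2)@(7, 5): e=[88,14,110] → X
    (4,2)@(9, 5): e=[108,22,82] → X
    (7,2)@(15, 5): e=[168,46,-2] → .
    (1,3)@(3, 7): e=[12,26,174] → X
    (7,3)@(15, 7): e=[132,74,6] → X
    (8,3)@(17, 7): e=[152,82,-22] → .
    (1,4)@(3, 9): e=[-24,54,182] → .
    (2,4)@(5, 9): e=[-4,62,154] → .
    (4,5)@(9, 11): e=[0,106,106] → X  [on edge]
  covered (27 px):
    . . . . . . . . . .
    . . . . . X X . . .
    . . X X X X X . . .
    . X X X X X X X . .
    . . . X X X X X . .
    . . . . X X X X . .
    . . . . . . X X X .
    . . . . . . . . X .
    . . . . . . . . . .
    . . . . . . . . . .
    . . . . . . . . . .
T2:
  2·area = 20
  edge (18, 4)→(18, 6): d=(0,2) right/bottom  bias=-1
  edge (18, 6)→(8, 12): d=(-10,6) right/bottom  bias=-1
  edge (8, 12)→(18, 4): d=(10,-8) top-left  bias=+0
    (8,2)@(17, 5): e=[2,16,2] → X
    (9,2)@(19, 5): e=[-2,4,18] → .
    (7,3)@(15, 7): e=[6,8,6] → X
    (8,3)@(17, 7): e=[2,-4,22] → .
    (6,4)@(13, 9): e=[10,0,10] → .  [on edge]
    (7,4)@(15, 9): e=[6,-12,26] → .
    (1,7)@(3, 15): e=[30,0,-10] → .  [on edge]
  covered (2 px):
    . . . . . . . . . .
    . . . . . . . . . .
    . . . . . . . . X .
    . . . . . . . X . .
    . . . . . . . . . .
    . . . . . . . . . .
    . . . . . . . . . .
    . . . . . . . . . .
    . . . . . . . . . .
    . . . . . . . . . .
    . . . . . . . . . .

Answer: 55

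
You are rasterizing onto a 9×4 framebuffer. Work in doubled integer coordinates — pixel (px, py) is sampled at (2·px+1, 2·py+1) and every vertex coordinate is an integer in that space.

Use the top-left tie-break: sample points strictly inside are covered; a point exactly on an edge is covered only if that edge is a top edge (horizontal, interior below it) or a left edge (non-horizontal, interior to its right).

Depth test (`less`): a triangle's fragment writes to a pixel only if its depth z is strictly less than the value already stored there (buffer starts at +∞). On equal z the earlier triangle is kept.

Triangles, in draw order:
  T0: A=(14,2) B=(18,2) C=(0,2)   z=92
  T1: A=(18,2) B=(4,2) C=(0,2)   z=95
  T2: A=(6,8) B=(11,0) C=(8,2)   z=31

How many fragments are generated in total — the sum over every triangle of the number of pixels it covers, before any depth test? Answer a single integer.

T0:
  degenerate (2·area = 0) — covers nothing
T1:
  degenerate (2·area = 0) — covers nothing
T2:
  2·area = 14  (B↔C swapped to make it positive)
  edge (6, 8)→(8, 2): d=(2,-6) top-left  bias=+0
  edge (8, 2)→(11, 0): d=(3,-2) top-left  bias=+0
  edge (11, 0)→(6, 8): d=(-5,8) right/bottom  bias=-1
    (4,1)@(9, 3): e=[8,5,1] → X
    (5,1)@(11, 3): e=[20,9,-15] → .
    (3,2)@(7, 5): e=[0,7,7] → X  [on edge]
    (4,2)@(9, 5): e=[12,11,-9] → .
    (3,3)@(7, 7): e=[4,13,-3] → .
  covered (2 px):
    . . . . . . . . .
    . . . . X . . . .
    . . . X . . . . .
    . . . . . . . . .

Result: 2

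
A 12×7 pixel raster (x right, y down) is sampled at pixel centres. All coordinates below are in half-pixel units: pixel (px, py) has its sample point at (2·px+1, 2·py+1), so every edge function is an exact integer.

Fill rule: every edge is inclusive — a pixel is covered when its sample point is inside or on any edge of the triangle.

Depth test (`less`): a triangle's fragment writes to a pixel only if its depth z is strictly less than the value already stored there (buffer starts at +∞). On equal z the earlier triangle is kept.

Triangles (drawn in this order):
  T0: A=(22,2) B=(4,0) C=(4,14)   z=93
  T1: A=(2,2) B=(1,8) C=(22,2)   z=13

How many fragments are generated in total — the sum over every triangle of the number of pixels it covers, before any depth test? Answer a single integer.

T0:
  2·area = 252  (B↔C swapped to make it positive)
  edge (22, 2)→(4, 14): d=(-18,12) inclusive
  edge (4, 14)→(4, 0): d=(0,-14) inclusive
  edge (4, 0)→(22, 2): d=(18,2) inclusive
    (2,0)@(5, 1): e=[222,14,16] → #
    (3,0)@(7, 1): e=[198,42,12] → #
    (4,0)@(9, 1): e=[174,70,8] → #
    (5,0)@(11, 1): e=[150,98,4] → #
    (6,0)@(13, 1): e=[126,126,0] → #  [on edge]
    (7,0)@(15, 1): e=[102,154,-4] → ·
    (2,1)@(5, 3): e=[186,14,52] → #
    (7,1)@(15, 3): e=[66,154,32] → #
    (8,1)@(17, 3): e=[42,182,28] → #
    (9,1)@(19, 3): e=[18,210,24] → #
    (10,1)@(21, 3): e=[-6,238,20] → ·
    (2,2)@(5, 5): e=[150,14,88] → #
  covered (32 px):
    · · # # # # # · · · · ·
    · · # # # # # # # # · ·
    · · # # # # # # # · · ·
    · · # # # # # · · · · ·
    · · # # # # · · · · · ·
    · · # # · · · · · · · ·
    · · # · · · · · · · · ·
T1:
  2·area = 120  (B↔C swapped to make it positive)
  edge (2, 2)→(22, 2): d=(20,0) inclusive
  edge (22, 2)→(1, 8): d=(-21,6) inclusive
  edge (1, 8)→(2, 2): d=(1,-6) inclusive
    (1,1)@(3, 3): e=[20,93,7] → #
    (2,1)@(5, 3): e=[20,81,19] → #
    (3,1)@(7, 3): e=[20,69,31] → #
    (4,1)@(9, 3): e=[20,57,43] → #
    (5,1)@(11, 3): e=[20,45,55] → #
    (6,1)@(13, 3): e=[20,33,67] → #
    (7,1)@(15, 3): e=[20,21,79] → #
    (8,1)@(17, 3): e=[20,9,91] → #
    (9,1)@(19, 3): e=[20,-3,103] → ·
    (1,2)@(3, 5): e=[60,51,9] → #
    (6,2)@(13, 5): e=[60,-9,69] → ·
    (7,2)@(15, 5): e=[60,-21,81] → ·
  covered (14 px):
    · · · · · · · · · · · ·
    · # # # # # # # # · · ·
    · # # # # # · · · · · ·
    · # · · · · · · · · · ·
    · · · · · · · · · · · ·
    · · · · · · · · · · · ·
    · · · · · · · · · · · ·

Result: 46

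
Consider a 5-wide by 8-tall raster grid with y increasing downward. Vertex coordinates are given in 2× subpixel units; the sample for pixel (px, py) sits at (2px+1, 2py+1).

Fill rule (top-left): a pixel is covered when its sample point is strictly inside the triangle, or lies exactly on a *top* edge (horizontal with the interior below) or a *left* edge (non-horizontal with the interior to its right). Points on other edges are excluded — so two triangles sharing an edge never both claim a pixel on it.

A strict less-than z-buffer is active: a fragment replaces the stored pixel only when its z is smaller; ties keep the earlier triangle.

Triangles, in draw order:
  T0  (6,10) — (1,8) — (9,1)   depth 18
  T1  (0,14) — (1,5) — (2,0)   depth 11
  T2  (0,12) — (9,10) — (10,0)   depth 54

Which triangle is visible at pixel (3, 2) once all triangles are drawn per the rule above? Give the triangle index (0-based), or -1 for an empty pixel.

T0:
  2·area = 51
  edge (6, 10)→(1, 8): d=(-5,-2) top-left  bias=+0
  edge (1, 8)→(9, 1): d=(8,-7) top-left  bias=+0
  edge (9, 1)→(6, 10): d=(-3,9) right/bottom  bias=-1
    (4,0)@(9, 1): e=[51,0,0] → ·  [on edge]
    (3,1)@(7, 3): e=[37,2,12] → #
    (4,1)@(9, 3): e=[41,16,-6] → ·
    (2,2)@(5, 5): e=[23,4,24] → #
    (4,2)@(9, 5): e=[31,32,-12] → ·
    (1,3)@(3, 7): e=[9,6,36] → #
    (3,3)@(7, 7): e=[17,34,0] → ·  [on edge]
    (1,4)@(3, 9): e=[-1,22,30] → ·
    (2,4)@(5, 9): e=[3,36,12] → #
    (3,4)@(7, 9): e=[7,50,-6] → ·
    (2,5)@(5, 11): e=[-7,52,6] → ·
    (2,6)@(5, 13): e=[-17,68,0] → ·  [on edge]
  covered (6 px):
    · · · · ·
    · · · # ·
    · · # # ·
    · # # · ·
    · · # · ·
    · · · · ·
    · · · · ·
    · · · · ·
T1:
  2·area = 4
  edge (0, 14)→(1, 5): d=(1,-9) top-left  bias=+0
  edge (1, 5)→(2, 0): d=(1,-5) top-left  bias=+0
  edge (2, 0)→(0, 14): d=(-2,14) right/bottom  bias=-1
    (0,2)@(1, 5): e=[0,0,4] → #  [on edge]
    (1,2)@(3, 5): e=[18,10,-24] → ·
    (0,3)@(1, 7): e=[2,2,0] → ·  [on edge]
  covered (1 px):
    · · · · ·
    · · · · ·
    # · · · ·
    · · · · ·
    · · · · ·
    · · · · ·
    · · · · ·
    · · · · ·
T2:
  2·area = 88  (B↔C swapped to make it positive)
  edge (0, 12)→(10, 0): d=(10,-12) top-left  bias=+0
  edge (10, 0)→(9, 10): d=(-1,10) right/bottom  bias=-1
  edge (9, 10)→(0, 12): d=(-9,2) right/bottom  bias=-1
    (4,1)@(9, 3): e=[18,7,63] → #
    (3,2)@(7, 5): e=[14,25,49] → #
    (2,3)@(5, 7): e=[10,43,35] → #
    (1,4)@(3, 9): e=[6,61,21] → #
    (0,5)@(1, 11): e=[2,79,7] → #
    (2,5)@(5, 11): e=[50,39,-1] → ·
    (3,5)@(7, 11): e=[74,19,-5] → ·
    (4,5)@(9, 11): e=[98,-1,-9] → ·
    (0,6)@(1, 13): e=[22,77,-11] → ·
    (1,6)@(3, 13): e=[46,57,-15] → ·
  covered (12 px):
    · · · · ·
    · · · · #
    · · · # #
    · · # # #
    · # # # #
    # # · · ·
    · · · · ·
    · · · · ·

Z-buffer (winner per pixel, '.' = empty):
  . . . . .
  . . . 0 2
  1 . 0 0 2
  . 0 0 2 2
  . 2 0 2 2
  2 2 . . .
  . . . . .
  . . . . .

Result: 0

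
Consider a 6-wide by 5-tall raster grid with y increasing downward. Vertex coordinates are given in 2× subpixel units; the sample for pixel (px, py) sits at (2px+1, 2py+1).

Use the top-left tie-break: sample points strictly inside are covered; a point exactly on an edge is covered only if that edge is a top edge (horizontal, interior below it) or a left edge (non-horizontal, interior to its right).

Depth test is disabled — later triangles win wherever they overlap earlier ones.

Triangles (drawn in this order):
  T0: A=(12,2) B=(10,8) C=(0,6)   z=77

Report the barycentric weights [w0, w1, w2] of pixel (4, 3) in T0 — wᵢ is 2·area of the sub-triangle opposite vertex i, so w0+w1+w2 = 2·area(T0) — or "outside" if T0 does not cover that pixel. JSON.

T0:
  2·area = 64
  edge (12, 2)→(10, 8): d=(-2,6) right/bottom  bias=-1
  edge (10, 8)→(0, 6): d=(-10,-2) top-left  bias=+0
  edge (0, 6)→(12, 2): d=(12,-4) top-left  bias=+0
    (4,1)@(9, 3): e=[16,48,0] → █  [on edge]
    (5,1)@(11, 3): e=[4,52,8] → █
    (1,2)@(3, 5): e=[48,16,0] → █  [on edge]
    (2,2)@(5, 5): e=[36,20,8] → █
    (3,2)@(7, 5): e=[24,24,16] → █
    (5,2)@(11, 5): e=[0,32,32] → ·  [on edge]
    (1,3)@(3, 7): e=[44,-4,24] → ·
    (2,3)@(5, 7): e=[32,0,32] → █  [on edge]
    (5,3)@(11, 7): e=[-4,12,56] → ·
    (2,4)@(5, 9): e=[28,-20,56] → ·
    (3,4)@(7, 9): e=[16,-16,64] → ·
    (4,4)@(9, 9): e=[4,-12,72] → ·
  covered (9 px):
    · · · · · ·
    · · · · █ █
    · █ █ █ █ ·
    · · █ █ █ ·
    · · · · · ·

Final: [8,48,8]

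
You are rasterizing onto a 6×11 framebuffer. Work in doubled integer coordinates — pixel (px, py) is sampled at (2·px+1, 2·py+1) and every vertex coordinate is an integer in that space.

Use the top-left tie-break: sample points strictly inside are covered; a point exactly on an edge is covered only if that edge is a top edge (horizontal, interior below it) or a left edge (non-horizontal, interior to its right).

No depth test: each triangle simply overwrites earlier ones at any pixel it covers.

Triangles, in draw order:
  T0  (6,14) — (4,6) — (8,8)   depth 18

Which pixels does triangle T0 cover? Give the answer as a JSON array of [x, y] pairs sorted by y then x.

T0:
  2·area = 28
  edge (6, 14)→(4, 6): d=(-2,-8) top-left  bias=+0
  edge (4, 6)→(8, 8): d=(4,2) right/bottom  bias=-1
  edge (8, 8)→(6, 14): d=(-2,6) right/bottom  bias=-1
    (4,2)@(9, 5): e=[42,-14,0] → ·  [on edge]
    (2,3)@(5, 7): e=[6,2,20] → █
    (3,3)@(7, 7): e=[22,-2,8] → ·
    (2,4)@(5, 9): e=[2,10,16] → █
    (3,4)@(7, 9): e=[18,6,4] → █
    (4,4)@(9, 9): e=[34,2,-8] → ·
    (2,5)@(5, 11): e=[-2,18,12] → ·
    (3,5)@(7, 11): e=[14,14,0] → ·  [on edge]
    (2,8)@(5, 17): e=[-14,42,0] → ·  [on edge]
  covered (3 px):
    · · · · · ·
    · · · · · ·
    · · · · · ·
    · · █ · · ·
    · · █ █ · ·
    · · · · · ·
    · · · · · ·
    · · · · · ·
    · · · · · ·
    · · · · · ·
    · · · · · ·

Answer: [[2,3],[2,4],[3,4]]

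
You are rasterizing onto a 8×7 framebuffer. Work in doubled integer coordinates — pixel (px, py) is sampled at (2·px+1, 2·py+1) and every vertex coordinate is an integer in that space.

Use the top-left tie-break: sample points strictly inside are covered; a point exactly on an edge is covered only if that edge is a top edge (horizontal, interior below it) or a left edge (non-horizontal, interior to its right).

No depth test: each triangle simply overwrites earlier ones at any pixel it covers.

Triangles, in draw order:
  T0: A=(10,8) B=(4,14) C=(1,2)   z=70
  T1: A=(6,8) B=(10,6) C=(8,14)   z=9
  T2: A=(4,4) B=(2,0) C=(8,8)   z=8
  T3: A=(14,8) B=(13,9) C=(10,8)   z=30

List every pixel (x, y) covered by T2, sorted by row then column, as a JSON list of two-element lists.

T0:
  2·area = 90
  edge (10, 8)→(4, 14): d=(-6,6) right/bottom  bias=-1
  edge (4, 14)→(1, 2): d=(-3,-12) top-left  bias=+0
  edge (1, 2)→(10, 8): d=(9,6) right/bottom  bias=-1
    (7,1)@(15, 3): e=[0,165,-75] → ·  [on edge]
    (1,2)@(3, 5): e=[60,15,15] → #
    (2,2)@(5, 5): e=[48,39,3] → #
    (3,2)@(7, 5): e=[36,63,-9] → ·
    (6,2)@(13, 5): e=[0,135,-45] → ·  [on edge]
    (1,3)@(3, 7): e=[48,9,33] → #
    (3,3)@(7, 7): e=[24,57,9] → #
    (4,3)@(9, 7): e=[12,81,-3] → ·
    (5,3)@(11, 7): e=[0,105,-15] → ·  [on edge]
    (1,4)@(3, 9): e=[36,3,51] → #
    (4,4)@(9, 9): e=[0,75,15] → ·  [on edge]
    (1,5)@(3, 11): e=[24,-3,69] → ·
    (3,5)@(7, 11): e=[0,45,45] → ·  [on edge]
    (2,6)@(5, 13): e=[0,15,75] → ·  [on edge]
  covered (9 px):
    · · · · · · · ·
    · · · · · · · ·
    · # # · · · · ·
    · # # # · · · ·
    · # # # · · · ·
    · · # · · · · ·
    · · · · · · · ·
T1:
  2·area = 28
  edge (6, 8)→(10, 6): d=(4,-2) top-left  bias=+0
  edge (10, 6)→(8, 14): d=(-2,8) right/bottom  bias=-1
  edge (8, 14)→(6, 8): d=(-2,-6) top-left  bias=+0
    (2,2)@(5, 5): e=[-14,42,0] → ·  [on edge]
    (4,3)@(9, 7): e=[2,6,20] → #
    (5,3)@(11, 7): e=[6,-10,32] → ·
    (3,4)@(7, 9): e=[6,18,4] → #
    (5,4)@(11, 9): e=[14,-14,28] → ·
    (3,5)@(7, 11): e=[14,14,0] → #  [on edge]
    (4,5)@(9, 11): e=[18,-2,12] → ·
    (3,6)@(7, 13): e=[22,10,-4] → ·
  covered (4 px):
    · · · · · · · ·
    · · · · · · · ·
    · · · · · · · ·
    · · · · # · · ·
    · · · # # · · ·
    · · · # · · · ·
    · · · · · · · ·
T2:
  2·area = 8
  edge (4, 4)→(2, 0): d=(-2,-4) top-left  bias=+0
  edge (2, 0)→(8, 8): d=(6,8) right/bottom  bias=-1
  edge (8, 8)→(4, 4): d=(-4,-4) top-left  bias=+0
    (0,0)@(1, 1): e=[-6,14,0] → ·  [on edge]
    (1,1)@(3, 3): e=[-2,10,0] → ·  [on edge]
    (2,2)@(5, 5): e=[2,6,0] → #  [on edge]
    (3,2)@(7, 5): e=[10,-10,8] → ·
    (2,3)@(5, 7): e=[-2,18,-8] → ·
    (3,3)@(7, 7): e=[6,2,0] → #  [on edge]
    (4,3)@(9, 7): e=[14,-14,8] → ·
    (3,4)@(7, 9): e=[2,14,-8] → ·
    (4,4)@(9, 9): e=[10,-2,0] → ·  [on edge]
    (5,5)@(11, 11): e=[14,-6,0] → ·  [on edge]
    (6,6)@(13, 13): e=[18,-10,0] → ·  [on edge]
  covered (2 px):
    · · · · · · · ·
    · · · · · · · ·
    · · # · · · · ·
    · · · # · · · ·
    · · · · · · · ·
    · · · · · · · ·
    · · · · · · · ·
T3:
  2·area = 4
  edge (14, 8)→(13, 9): d=(-1,1) right/bottom  bias=-1
  edge (13, 9)→(10, 8): d=(-3,-1) top-left  bias=+0
  edge (10, 8)→(14, 8): d=(4,0) top-left  bias=+0
    (0,2)@(1, 5): e=[16,0,-12] → ·  [on edge]
    (3,3)@(7, 7): e=[8,0,-4] → ·  [on edge]
    (7,3)@(15, 7): e=[0,8,-4] → ·  [on edge]
    (6,4)@(13, 9): e=[0,0,4] → ·  [on edge]
    (5,5)@(11, 11): e=[0,-8,12] → ·  [on edge]
    (4,6)@(9, 13): e=[0,-16,20] → ·  [on edge]
  covered (0 px):
    · · · · · · · ·
    · · · · · · · ·
    · · · · · · · ·
    · · · · · · · ·
    · · · · · · · ·
    · · · · · · · ·
    · · · · · · · ·

Result: [[2,2],[3,3]]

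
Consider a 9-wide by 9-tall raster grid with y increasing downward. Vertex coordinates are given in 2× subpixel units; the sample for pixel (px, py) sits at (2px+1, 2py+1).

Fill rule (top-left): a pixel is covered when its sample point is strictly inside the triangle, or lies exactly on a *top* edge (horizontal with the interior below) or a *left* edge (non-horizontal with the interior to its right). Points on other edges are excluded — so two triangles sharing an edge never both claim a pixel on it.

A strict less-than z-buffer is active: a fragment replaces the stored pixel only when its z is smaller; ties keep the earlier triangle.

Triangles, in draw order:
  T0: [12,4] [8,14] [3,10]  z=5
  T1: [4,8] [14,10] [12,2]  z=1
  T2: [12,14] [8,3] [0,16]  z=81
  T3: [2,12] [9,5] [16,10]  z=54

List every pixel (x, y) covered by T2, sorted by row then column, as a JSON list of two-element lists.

T0:
  2·area = 66
  edge (12, 4)→(8, 14): d=(-4,10) right/bottom  bias=-1
  edge (8, 14)→(3, 10): d=(-5,-4) top-left  bias=+0
  edge (3, 10)→(12, 4): d=(9,-6) top-left  bias=+0
    (5,2)@(11, 5): e=[6,57,3] → #
    (6,2)@(13, 5): e=[-14,65,15] → ·
    (4,3)@(9, 7): e=[18,39,9] → #
    (5,3)@(11, 7): e=[-2,47,21] → ·
    (2,4)@(5, 9): e=[50,13,3] → #
    (3,4)@(7, 9): e=[30,21,15] → #
    (5,4)@(11, 9): e=[-10,37,39] → ·
    (2,5)@(5, 11): e=[42,3,21] → #
    (5,5)@(11, 11): e=[-18,27,57] → ·
    (2,6)@(5, 13): e=[34,-7,39] → ·
    (3,6)@(7, 13): e=[14,1,51] → #
    (4,6)@(9, 13): e=[-6,9,63] → ·
  covered (9 px):
    · · · · · · · · ·
    · · · · · · · · ·
    · · · · · # · · ·
    · · · · # · · · ·
    · · # # # · · · ·
    · · # # # · · · ·
    · · · # · · · · ·
    · · · · · · · · ·
    · · · · · · · · ·
T1:
  2·area = 76  (B↔C swapped to make it positive)
  edge (4, 8)→(12, 2): d=(8,-6) top-left  bias=+0
  edge (12, 2)→(14, 10): d=(2,8) right/bottom  bias=-1
  edge (14, 10)→(4, 8): d=(-10,-2) top-left  bias=+0
    (5,1)@(11, 3): e=[2,10,64] → #
    (6,1)@(13, 3): e=[14,-6,68] → ·
    (4,2)@(9, 5): e=[6,30,40] → #
    (6,2)@(13, 5): e=[30,-2,48] → ·
    (3,3)@(7, 7): e=[10,50,16] → #
    (6,3)@(13, 7): e=[46,2,28] → #
    (7,3)@(15, 7): e=[58,-14,32] → ·
    (3,4)@(7, 9): e=[26,54,-4] → ·
    (4,4)@(9, 9): e=[38,38,0] → #  [on edge]
    (7,4)@(15, 9): e=[74,-10,12] → ·
    (4,5)@(9, 11): e=[54,42,-20] → ·
    (5,5)@(11, 11): e=[66,26,-16] → ·
  covered (10 px):
    · · · · · · · · ·
    · · · · · # · · ·
    · · · · # # · · ·
    · · · # # # # · ·
    · · · · # # # · ·
    · · · · · · · · ·
    · · · · · · · · ·
    · · · · · · · · ·
    · · · · · · · · ·
T2:
  2·area = 140  (B↔C swapped to make it positive)
  edge (12, 14)→(0, 16): d=(-12,2) right/bottom  bias=-1
  edge (0, 16)→(8, 3): d=(8,-13) top-left  bias=+0
  edge (8, 3)→(12, 14): d=(4,11) right/bottom  bias=-1
    (3,2)@(7, 5): e=[118,3,19] → #
    (4,2)@(9, 5): e=[114,29,-3] → ·
    (3,3)@(7, 7): e=[94,19,27] → #
    (4,3)@(9, 7): e=[90,45,5] → #
    (5,3)@(11, 7): e=[86,71,-17] → ·
    (2,4)@(5, 9): e=[74,9,57] → #
    (5,4)@(11, 9): e=[62,87,-9] → ·
    (2,5)@(5, 11): e=[50,25,65] → #
    (5,5)@(11, 11): e=[38,103,-1] → ·
    (1,6)@(3, 13): e=[30,15,95] → #
    (5,6)@(11, 13): e=[14,119,7] → #
    (6,6)@(13, 13): e=[10,145,-15] → ·
  covered (17 px):
    · · · · · · · · ·
    · · · · · · · · ·
    · · · # · · · · ·
    · · · # # · · · ·
    · · # # # · · · ·
    · · # # # · · · ·
    · # # # # # · · ·
    # # # · · · · · ·
    · · · · · · · · ·
T3:
  2·area = 84
  edge (2, 12)→(9, 5): d=(7,-7) top-left  bias=+0
  edge (9, 5)→(16, 10): d=(7,5) right/bottom  bias=-1
  edge (16, 10)→(2, 12): d=(-14,2) right/bottom  bias=-1
    (6,0)@(13, 1): e=[0,-48,132] → ·  [on edge]
    (5,1)@(11, 3): e=[0,-24,108] → ·  [on edge]
    (4,2)@(9, 5): e=[0,0,84] → ·  [on edge]
    (3,3)@(7, 7): e=[0,24,60] → #  [on edge]
    (4,3)@(9, 7): e=[14,14,56] → #
    (5,3)@(11, 7): e=[28,4,52] → #
    (6,3)@(13, 7): e=[42,-6,48] → ·
    (2,4)@(5, 9): e=[0,48,36] → #  [on edge]
    (6,4)@(13, 9): e=[56,8,20] → #
    (7,4)@(15, 9): e=[70,-2,16] → ·
    (1,5)@(3, 11): e=[0,72,12] → #  [on edge]
    (4,5)@(9, 11): e=[42,42,0] → ·  [on edge]
    (0,6)@(1, 13): e=[0,96,-12] → ·  [on edge]
  covered (11 px):
    · · · · · · · · ·
    · · · · · · · · ·
    · · · · · · · · ·
    · · · # # # · · ·
    · · # # # # # · ·
    · # # # · · · · ·
    · · · · · · · · ·
    · · · · · · · · ·
    · · · · · · · · ·

Answer: [[3,2],[3,3],[4,3],[2,4],[3,4],[4,4],[2,5],[3,5],[4,5],[1,6],[2,6],[3,6],[4,6],[5,6],[0,7],[1,7],[2,7]]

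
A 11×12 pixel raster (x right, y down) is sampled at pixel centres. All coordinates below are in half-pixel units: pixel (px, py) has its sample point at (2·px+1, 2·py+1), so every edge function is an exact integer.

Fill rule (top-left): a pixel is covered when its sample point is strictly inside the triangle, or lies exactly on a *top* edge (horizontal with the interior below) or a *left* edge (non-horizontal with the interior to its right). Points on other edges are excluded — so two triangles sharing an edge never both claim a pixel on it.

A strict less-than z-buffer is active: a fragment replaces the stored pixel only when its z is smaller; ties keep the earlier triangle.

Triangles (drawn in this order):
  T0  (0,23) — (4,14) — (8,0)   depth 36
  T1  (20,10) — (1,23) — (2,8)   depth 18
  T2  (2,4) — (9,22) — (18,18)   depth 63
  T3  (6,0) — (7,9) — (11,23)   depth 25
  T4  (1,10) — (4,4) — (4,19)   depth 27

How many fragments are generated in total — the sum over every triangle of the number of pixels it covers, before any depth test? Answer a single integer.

T0:
  2·area = 20  (B↔C swapped to make it positive)
  edge (0, 23)→(8, 0): d=(8,-23) top-left  bias=+0
  edge (8, 0)→(4, 14): d=(-4,14) right/bottom  bias=-1
  edge (4, 14)→(0, 23): d=(-4,9) right/bottom  bias=-1
    (3,1)@(7, 3): e=[1,2,17] → █
    (4,1)@(9, 3): e=[47,-26,-1] → ·
    (3,2)@(7, 5): e=[17,-6,9] → ·
    (2,4)@(5, 9): e=[3,6,11] → █
    (3,4)@(7, 9): e=[49,-22,-7] → ·
    (2,5)@(5, 11): e=[19,-2,3] → ·
    (1,7)@(3, 15): e=[5,10,5] → █
    (2,7)@(5, 15): e=[51,-18,-13] → ·
    (1,8)@(3, 17): e=[21,2,-3] → ·
  covered (3 px):
    · · · · · · · · · · ·
    · · · █ · · · · · · ·
    · · · · · · · · · · ·
    · · · · · · · · · · ·
    · · █ · · · · · · · ·
    · · · · · · · · · · ·
    · · · · · · · · · · ·
    · █ · · · · · · · · ·
    · · · · · · · · · · ·
    · · · · · · · · · · ·
    · · · · · · · · · · ·
    · · · · · · · · · · ·
T1:
  2·area = 272
  edge (20, 10)→(1, 23): d=(-19,13) right/bottom  bias=-1
  edge (1, 23)→(2, 8): d=(1,-15) top-left  bias=+0
  edge (2, 8)→(20, 10): d=(18,2) right/bottom  bias=-1
    (1,4)@(3, 9): e=[240,16,16] → █
    (2,4)@(5, 9): e=[214,46,12] → █
    (3,4)@(7, 9): e=[188,76,8] → █
    (4,4)@(9, 9): e=[162,106,4] → █
    (5,4)@(11, 9): e=[136,136,0] → ·  [on edge]
    (1,5)@(3, 11): e=[202,18,52] → █
    (5,5)@(11, 11): e=[98,138,36] → █
    (6,5)@(13, 11): e=[72,168,32] → █
    (7,5)@(15, 11): e=[46,198,28] → █
    (8,5)@(17, 11): e=[20,228,24] → █
    (9,5)@(19, 11): e=[-6,258,20] → ·
    (1,6)@(3, 13): e=[164,20,88] → █
    (0,11)@(1, 23): e=[0,0,272] → ·  [on edge]
  covered (31 px):
    · · · · · · · · · · ·
    · · · · · · · · · · ·
    · · · · · · · · · · ·
    · · · · · · · · · · ·
    · █ █ █ █ · · · · · ·
    · █ █ █ █ █ █ █ █ · ·
    · █ █ █ █ █ █ █ · · ·
    · █ █ █ █ █ · · · · ·
    · █ █ █ █ · · · · · ·
    · █ █ · · · · · · · ·
    · █ · · · · · · · · ·
    · · · · · · · · · · ·
T2:
  2·area = 190  (B↔C swapped to make it positive)
  edge (2, 4)→(18, 18): d=(16,14) right/bottom  bias=-1
  edge (18, 18)→(9, 22): d=(-9,4) right/bottom  bias=-1
  edge (9, 22)→(2, 4): d=(-7,-18) top-left  bias=+0
    (1,2)@(3, 5): e=[2,177,11] → █
    (2,2)@(5, 5): e=[-26,169,47] → ·
    (1,3)@(3, 7): e=[34,159,-3] → ·
    (2,3)@(5, 7): e=[6,151,33] → █
    (3,3)@(7, 7): e=[-22,143,69] → ·
    (2,4)@(5, 9): e=[38,133,19] → █
    (3,4)@(7, 9): e=[10,125,55] → █
    (4,4)@(9, 9): e=[-18,117,91] → ·
    (2,5)@(5, 11): e=[70,115,5] → █
    (4,5)@(9, 11): e=[14,99,77] → █
    (5,5)@(11, 11): e=[-14,91,113] → ·
    (2,6)@(5, 13): e=[102,97,-9] → ·
  covered (24 px):
    · · · · · · · · · · ·
    · · · · · · · · · · ·
    · █ · · · · · · · · ·
    · · █ · · · · · · · ·
    · · █ █ · · · · · · ·
    · · █ █ █ · · · · · ·
    · · · █ █ █ · · · · ·
    · · · █ █ █ █ · · · ·
    · · · · █ █ █ █ · · ·
    · · · · █ █ █ █ · · ·
    · · · · █ █ · · · · ·
    · · · · · · · · · · ·
T3:
  2·area = 22  (B↔C swapped to make it positive)
  edge (6, 0)→(11, 23): d=(5,23) right/bottom  bias=-1
  edge (11, 23)→(7, 9): d=(-4,-14) top-left  bias=+0
  edge (7, 9)→(6, 0): d=(-1,-9) top-left  bias=+0
    (3,2)@(7, 5): e=[2,16,4] → █
    (4,2)@(9, 5): e=[-44,44,22] → ·
    (3,3)@(7, 7): e=[12,8,2] → █
    (4,3)@(9, 7): e=[-34,36,20] → ·
    (3,4)@(7, 9): e=[22,0,0] → █  [on edge]
    (4,4)@(9, 9): e=[-24,28,18] → ·
    (3,5)@(7, 11): e=[32,-8,-2] → ·
    (4,7)@(9, 15): e=[6,4,12] → █
    (5,7)@(11, 15): e=[-40,32,30] → ·
    (4,8)@(9, 17): e=[16,-4,10] → ·
    (5,11)@(11, 23): e=[0,0,22] → ·  [on edge]
  covered (4 px):
    · · · · · · · · · · ·
    · · · · · · · · · · ·
    · · · █ · · · · · · ·
    · · · █ · · · · · · ·
    · · · █ · · · · · · ·
    · · · · · · · · · · ·
    · · · · · · · · · · ·
    · · · · █ · · · · · ·
    · · · · · · · · · · ·
    · · · · · · · · · · ·
    · · · · · · · · · · ·
    · · · · · · · · · · ·
T4:
  2·area = 45
  edge (1, 10)→(4, 4): d=(3,-6) top-left  bias=+0
  edge (4, 4)→(4, 19): d=(0,15) right/bottom  bias=-1
  edge (4, 19)→(1, 10): d=(-3,-9) top-left  bias=+0
    (1,3)@(3, 7): e=[3,15,27] → █
    (2,3)@(5, 7): e=[15,-15,45] → ·
    (1,4)@(3, 9): e=[9,15,21] → █
    (2,4)@(5, 9): e=[21,-15,39] → ·
    (1,5)@(3, 11): e=[15,15,15] → █
    (2,5)@(5, 11): e=[27,-15,33] → ·
    (1,6)@(3, 13): e=[21,15,9] → █
    (2,6)@(5, 13): e=[33,-15,27] → ·
    (1,7)@(3, 15): e=[27,15,3] → █
    (2,7)@(5, 15): e=[39,-15,21] → ·
    (1,8)@(3, 17): e=[33,15,-3] → ·
  covered (5 px):
    · · · · · · · · · · ·
    · · · · · · · · · · ·
    · · · · · · · · · · ·
    · █ · · · · · · · · ·
    · █ · · · · · · · · ·
    · █ · · · · · · · · ·
    · █ · · · · · · · · ·
    · █ · · · · · · · · ·
    · · · · · · · · · · ·
    · · · · · · · · · · ·
    · · · · · · · · · · ·
    · · · · · · · · · · ·

Final: 67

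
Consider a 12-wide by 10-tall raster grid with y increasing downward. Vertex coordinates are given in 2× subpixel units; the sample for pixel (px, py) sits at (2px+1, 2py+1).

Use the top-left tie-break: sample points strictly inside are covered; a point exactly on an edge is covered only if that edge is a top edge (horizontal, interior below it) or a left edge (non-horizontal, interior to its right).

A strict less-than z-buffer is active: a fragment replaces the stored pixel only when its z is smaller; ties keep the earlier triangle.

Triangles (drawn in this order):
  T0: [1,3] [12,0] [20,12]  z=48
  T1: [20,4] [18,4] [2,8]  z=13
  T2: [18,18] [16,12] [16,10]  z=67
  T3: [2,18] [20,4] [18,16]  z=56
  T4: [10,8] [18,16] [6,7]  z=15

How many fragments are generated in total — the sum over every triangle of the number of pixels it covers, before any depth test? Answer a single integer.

T0:
  2·area = 156
  edge (1, 3)→(12, 0): d=(11,-3) top-left  bias=+0
  edge (12, 0)→(20, 12): d=(8,12) right/bottom  bias=-1
  edge (20, 12)→(1, 3): d=(-19,-9) top-left  bias=+0
    (4,0)@(9, 1): e=[2,44,110] → █
    (5,0)@(11, 1): e=[8,20,128] → █
    (6,0)@(13, 1): e=[14,-4,146] → ·
    (0,1)@(1, 3): e=[0,156,0] → █  [on edge]
    (1,1)@(3, 3): e=[6,132,18] → █
    (2,1)@(5, 3): e=[12,108,36] → █
    (3,1)@(7, 3): e=[18,84,54] → █
    (6,1)@(13, 3): e=[36,12,108] → █
    (7,1)@(15, 3): e=[42,-12,126] → ·
    (0,2)@(1, 5): e=[22,172,-38] → ·
    (1,2)@(3, 5): e=[28,148,-20] → ·
    (2,2)@(5, 5): e=[34,124,-2] → ·
  covered (20 px):
    · · · · █ █ · · · · · ·
    █ █ █ █ █ █ █ · · · · ·
    · · · █ █ █ █ █ · · · ·
    · · · · · █ █ █ · · · ·
    · · · · · · · █ █ · · ·
    · · · · · · · · · █ · ·
    · · · · · · · · · · · ·
    · · · · · · · · · · · ·
    · · · · · · · · · · · ·
    · · · · · · · · · · · ·
T1:
  2·area = 8  (B↔C swapped to make it positive)
  edge (20, 4)→(2, 8): d=(-18,4) right/bottom  bias=-1
  edge (2, 8)→(18, 4): d=(16,-4) top-left  bias=+0
  edge (18, 4)→(20, 4): d=(2,0) top-left  bias=+0
    (7,2)@(15, 5): e=[2,4,2] → █
    (8,2)@(17, 5): e=[-6,12,2] → ·
    (7,3)@(15, 7): e=[-34,36,6] → ·
  covered (1 px):
    · · · · · · · · · · · ·
    · · · · · · · · · · · ·
    · · · · · · · █ · · · ·
    · · · · · · · · · · · ·
    · · · · · · · · · · · ·
    · · · · · · · · · · · ·
    · · · · · · · · · · · ·
    · · · · · · · · · · · ·
    · · · · · · · · · · · ·
    · · · · · · · · · · · ·
T2:
  2·area = 4
  edge (18, 18)→(16, 12): d=(-2,-6) top-left  bias=+0
  edge (16, 12)→(16, 10): d=(0,-2) top-left  bias=+0
  edge (16, 10)→(18, 18): d=(2,8) right/bottom  bias=-1
    (6,1)@(13, 3): e=[0,-6,10] → ·  [on edge]
    (7,4)@(15, 9): e=[0,-2,6] → ·  [on edge]
    (8,7)@(17, 15): e=[0,2,2] → █  [on edge]
    (9,7)@(19, 15): e=[12,6,-14] → ·
    (8,8)@(17, 17): e=[-4,2,6] → ·
  covered (1 px):
    · · · · · · · · · · · ·
    · · · · · · · · · · · ·
    · · · · · · · · · · · ·
    · · · · · · · · · · · ·
    · · · · · · · · · · · ·
    · · · · · · · · · · · ·
    · · · · · · · · · · · ·
    · · · · · · · · █ · · ·
    · · · · · · · · · · · ·
    · · · · · · · · · · · ·
T3:
  2·area = 188
  edge (2, 18)→(20, 4): d=(18,-14) top-left  bias=+0
  edge (20, 4)→(18, 16): d=(-2,12) right/bottom  bias=-1
  edge (18, 16)→(2, 18): d=(-16,2) right/bottom  bias=-1
    (9,2)@(19, 5): e=[4,10,174] → █
    (10,2)@(21, 5): e=[32,-14,170] → ·
    (8,3)@(17, 7): e=[12,30,146] → █
    (10,3)@(21, 7): e=[68,-18,138] → ·
    (7,4)@(15, 9): e=[20,50,118] → █
    (10,4)@(21, 9): e=[104,-22,106] → ·
    (5,5)@(11, 11): e=[0,94,94] → █  [on edge]
    (6,5)@(13, 11): e=[28,70,90] → █
    (9,5)@(19, 11): e=[112,-2,78] → ·
    (4,6)@(9, 13): e=[8,114,66] → █
    (9,6)@(19, 13): e=[148,-6,46] → ·
    (3,7)@(7, 15): e=[16,134,38] → █
  covered (24 px):
    · · · · · · · · · · · ·
    · · · · · · · · · · · ·
    · · · · · · · · · █ · ·
    · · · · · · · · █ █ · ·
    · · · · · · · █ █ █ · ·
    · · · · · █ █ █ █ · · ·
    · · · · █ █ █ █ █ · · ·
    · · · █ █ █ █ █ █ · · ·
    · · █ █ █ · · · · · · ·
    · · · · · · · · · · · ·
T4:
  2·area = 24
  edge (10, 8)→(18, 16): d=(8,8) right/bottom  bias=-1
  edge (18, 16)→(6, 7): d=(-12,-9) top-left  bias=+0
  edge (6, 7)→(10, 8): d=(4,1) right/bottom  bias=-1
    (1,0)@(3, 1): e=[0,45,-21] → ·  [on edge]
    (2,1)@(5, 3): e=[0,39,-15] → ·  [on edge]
    (3,2)@(7, 5): e=[0,33,-9] → ·  [on edge]
    (4,3)@(9, 7): e=[0,27,-3] → ·  [on edge]
    (4,4)@(9, 9): e=[16,3,5] → █
    (5,4)@(11, 9): e=[0,21,3] → ·  [on edge]
    (4,5)@(9, 11): e=[32,-21,13] → ·
    (6,5)@(13, 11): e=[0,15,9] → ·  [on edge]
    (7,6)@(15, 13): e=[0,9,15] → ·  [on edge]
    (8,7)@(17, 15): e=[0,3,21] → ·  [on edge]
    (9,8)@(19, 17): e=[0,-3,27] → ·  [on edge]
    (10,9)@(21, 19): e=[0,-9,33] → ·  [on edge]
  covered (1 px):
    · · · · · · · · · · · ·
    · · · · · · · · · · · ·
    · · · · · · · · · · · ·
    · · · · · · · · · · · ·
    · · · · █ · · · · · · ·
    · · · · · · · · · · · ·
    · · · · · · · · · · · ·
    · · · · · · · · · · · ·
    · · · · · · · · · · · ·
    · · · · · · · · · · · ·

Result: 47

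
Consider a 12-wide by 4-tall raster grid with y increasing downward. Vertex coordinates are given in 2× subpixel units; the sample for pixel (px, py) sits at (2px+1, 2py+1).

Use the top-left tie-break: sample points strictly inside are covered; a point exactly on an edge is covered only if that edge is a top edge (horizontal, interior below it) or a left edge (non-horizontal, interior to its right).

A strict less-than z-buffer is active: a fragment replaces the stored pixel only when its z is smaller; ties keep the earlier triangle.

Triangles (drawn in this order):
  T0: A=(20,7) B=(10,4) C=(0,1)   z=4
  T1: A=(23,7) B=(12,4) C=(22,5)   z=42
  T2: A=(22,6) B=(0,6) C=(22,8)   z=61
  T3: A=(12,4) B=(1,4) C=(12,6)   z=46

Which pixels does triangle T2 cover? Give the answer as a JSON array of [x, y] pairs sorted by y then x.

T0:
  degenerate (2·area = 0) — covers nothing
T1:
  2·area = 19
  edge (23, 7)→(12, 4): d=(-11,-3) top-left  bias=+0
  edge (12, 4)→(22, 5): d=(10,1) right/bottom  bias=-1
  edge (22, 5)→(23, 7): d=(1,2) right/bottom  bias=-1
    (0,0)@(1, 1): e=[0,-19,38] → ·  [on edge]
    (10,1)@(21, 3): e=[38,-19,0] → ·  [on edge]
    (8,2)@(17, 5): e=[4,5,10] → █
    (9,2)@(19, 5): e=[10,3,6] → █
    (10,2)@(21, 5): e=[16,1,2] → █
    (11,2)@(23, 5): e=[22,-1,-2] → ·
    (8,3)@(17, 7): e=[-18,25,12] → ·
    (9,3)@(19, 7): e=[-12,23,8] → ·
    (10,3)@(21, 7): e=[-6,21,4] → ·
    (11,3)@(23, 7): e=[0,19,0] → ·  [on edge]
  covered (3 px):
    · · · · · · · · · · · ·
    · · · · · · · · · · · ·
    · · · · · · · · █ █ █ ·
    · · · · · · · · · · · ·
T2:
  2·area = 44  (B↔C swapped to make it positive)
  edge (22, 6)→(22, 8): d=(0,2) right/bottom  bias=-1
  edge (22, 8)→(0, 6): d=(-22,-2) top-left  bias=+0
  edge (0, 6)→(22, 6): d=(22,0) top-left  bias=+0
    (5,3)@(11, 7): e=[22,0,22] → █  [on edge]
    (6,3)@(13, 7): e=[18,4,22] → █
    (7,3)@(15, 7): e=[14,8,22] → █
    (8,3)@(17, 7): e=[10,12,22] → █
    (9,3)@(19, 7): e=[6,16,22] → █
    (10,3)@(21, 7): e=[2,20,22] → █
    (11,3)@(23, 7): e=[-2,24,22] → ·
  covered (6 px):
    · · · · · · · · · · · ·
    · · · · · · · · · · · ·
    · · · · · · · · · · · ·
    · · · · · █ █ █ █ █ █ ·
T3:
  2·area = 22  (B↔C swapped to make it positive)
  edge (12, 4)→(12, 6): d=(0,2) right/bottom  bias=-1
  edge (12, 6)→(1, 4): d=(-11,-2) top-left  bias=+0
  edge (1, 4)→(12, 4): d=(11,0) top-left  bias=+0
    (3,2)@(7, 5): e=[10,1,11] → █
    (4,2)@(9, 5): e=[6,5,11] → █
    (5,2)@(11, 5): e=[2,9,11] → █
    (6,2)@(13, 5): e=[-2,13,11] → ·
    (3,3)@(7, 7): e=[10,-21,33] → ·
    (4,3)@(9, 7): e=[6,-17,33] → ·
    (5,3)@(11, 7): e=[2,-13,33] → ·
  covered (3 px):
    · · · · · · · · · · · ·
    · · · · · · · · · · · ·
    · · · █ █ █ · · · · · ·
    · · · · · · · · · · · ·

Result: [[5,3],[6,3],[7,3],[8,3],[9,3],[10,3]]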